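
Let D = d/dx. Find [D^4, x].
4D^{3}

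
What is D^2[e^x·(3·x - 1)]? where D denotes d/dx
\left(3 x + 5\right) e^{x}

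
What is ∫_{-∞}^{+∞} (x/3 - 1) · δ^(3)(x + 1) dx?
0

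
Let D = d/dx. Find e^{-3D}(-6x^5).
- 6 x^{5} + 90 x^{4} - 540 x^{3} + 1620 x^{2} - 2430 x + 1458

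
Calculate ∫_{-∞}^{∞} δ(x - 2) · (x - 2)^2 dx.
0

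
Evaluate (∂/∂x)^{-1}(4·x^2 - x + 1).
\frac{4 x^{3}}{3} - \frac{x^{2}}{2} + x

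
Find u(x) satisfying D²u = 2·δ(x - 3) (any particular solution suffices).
|x - 3|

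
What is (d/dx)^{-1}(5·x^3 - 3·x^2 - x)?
\frac{5 x^{4}}{4} - x^{3} - \frac{x^{2}}{2}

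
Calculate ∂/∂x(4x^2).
8 x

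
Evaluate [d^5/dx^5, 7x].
35\frac{d^{4}}{dx^{4}}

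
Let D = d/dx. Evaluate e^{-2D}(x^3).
x^{3} - 6 x^{2} + 12 x - 8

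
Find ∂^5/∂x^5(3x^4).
0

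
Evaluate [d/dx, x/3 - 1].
\frac{1}{3}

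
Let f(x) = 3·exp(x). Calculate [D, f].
3 e^{x}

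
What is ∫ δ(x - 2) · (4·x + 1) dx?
9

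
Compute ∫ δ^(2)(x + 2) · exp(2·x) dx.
\frac{4}{e^{4}}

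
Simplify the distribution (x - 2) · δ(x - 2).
0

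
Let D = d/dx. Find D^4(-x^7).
- 840 x^{3}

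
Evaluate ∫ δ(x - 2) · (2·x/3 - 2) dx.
- \frac{2}{3}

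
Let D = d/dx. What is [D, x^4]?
4 x^{3}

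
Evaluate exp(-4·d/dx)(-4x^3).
- 4 x^{3} + 48 x^{2} - 192 x + 256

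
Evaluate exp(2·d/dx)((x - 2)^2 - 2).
x^{2} - 2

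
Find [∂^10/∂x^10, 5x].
50\frac{d^{9}}{dx^{9}}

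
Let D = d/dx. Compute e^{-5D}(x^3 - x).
x^{3} - 15 x^{2} + 74 x - 120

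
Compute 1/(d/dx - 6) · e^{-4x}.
- \frac{e^{- 4 x}}{10}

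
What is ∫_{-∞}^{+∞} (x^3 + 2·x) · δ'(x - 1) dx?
-5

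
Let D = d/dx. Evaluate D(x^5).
5 x^{4}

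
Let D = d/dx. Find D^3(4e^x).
4 e^{x}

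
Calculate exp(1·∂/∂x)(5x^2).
5 x^{2} + 10 x + 5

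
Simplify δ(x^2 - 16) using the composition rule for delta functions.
\frac{\delta(x - 4) + \delta(x + 4)}{8}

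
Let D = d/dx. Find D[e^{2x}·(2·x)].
\left(4 x + 2\right) e^{2 x}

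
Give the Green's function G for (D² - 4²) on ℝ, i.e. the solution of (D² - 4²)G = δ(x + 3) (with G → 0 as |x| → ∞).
-\frac{e^{-4|x + 3|}}{8}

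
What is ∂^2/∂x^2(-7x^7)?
- 294 x^{5}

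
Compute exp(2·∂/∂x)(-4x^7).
- 4 x^{7} - 56 x^{6} - 336 x^{5} - 1120 x^{4} - 2240 x^{3} - 2688 x^{2} - 1792 x - 512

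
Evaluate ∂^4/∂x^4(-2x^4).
-48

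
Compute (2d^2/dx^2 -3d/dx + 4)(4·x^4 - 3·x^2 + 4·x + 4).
16 x^{4} - 48 x^{3} + 84 x^{2} + 34 x - 8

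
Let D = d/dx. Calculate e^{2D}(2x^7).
2 x^{7} + 28 x^{6} + 168 x^{5} + 560 x^{4} + 1120 x^{3} + 1344 x^{2} + 896 x + 256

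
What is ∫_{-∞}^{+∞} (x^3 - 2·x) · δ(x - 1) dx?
-1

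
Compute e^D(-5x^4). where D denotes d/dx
- 5 x^{4} - 20 x^{3} - 30 x^{2} - 20 x - 5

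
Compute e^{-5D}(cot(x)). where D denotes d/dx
\cot{\left(x - 5 \right)}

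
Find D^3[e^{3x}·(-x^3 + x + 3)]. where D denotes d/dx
\left(- 27 x^{3} - 81 x^{2} - 27 x + 102\right) e^{3 x}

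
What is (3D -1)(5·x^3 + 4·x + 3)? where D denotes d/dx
- 5 x^{3} + 45 x^{2} - 4 x + 9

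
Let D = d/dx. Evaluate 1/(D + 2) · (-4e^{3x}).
- \frac{4 e^{3 x}}{5}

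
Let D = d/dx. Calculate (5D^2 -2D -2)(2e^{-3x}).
98 e^{- 3 x}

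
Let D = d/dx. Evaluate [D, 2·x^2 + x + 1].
4 x + 1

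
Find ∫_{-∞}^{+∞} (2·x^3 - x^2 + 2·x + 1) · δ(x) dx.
1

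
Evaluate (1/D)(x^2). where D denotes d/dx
\frac{x^{3}}{3}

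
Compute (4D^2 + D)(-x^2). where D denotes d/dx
- 2 x - 8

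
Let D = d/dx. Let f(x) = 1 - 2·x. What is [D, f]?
-2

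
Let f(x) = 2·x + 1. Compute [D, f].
2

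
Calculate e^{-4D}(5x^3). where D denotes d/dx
5 x^{3} - 60 x^{2} + 240 x - 320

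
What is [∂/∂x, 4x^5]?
20 x^{4}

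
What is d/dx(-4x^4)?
- 16 x^{3}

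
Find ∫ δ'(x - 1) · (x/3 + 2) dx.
- \frac{1}{3}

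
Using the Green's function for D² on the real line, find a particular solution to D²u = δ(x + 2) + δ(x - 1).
\frac{|x + 2|}{2} + \frac{|x - 1|}{2}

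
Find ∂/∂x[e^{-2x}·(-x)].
\left(2 x - 1\right) e^{- 2 x}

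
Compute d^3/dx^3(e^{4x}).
64 e^{4 x}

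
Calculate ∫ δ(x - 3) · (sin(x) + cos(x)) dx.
\cos{\left(3 \right)} + \sin{\left(3 \right)}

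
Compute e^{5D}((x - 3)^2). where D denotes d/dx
x^{2} + 4 x + 4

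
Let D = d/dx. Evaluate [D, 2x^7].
14 x^{6}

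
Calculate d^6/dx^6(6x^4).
0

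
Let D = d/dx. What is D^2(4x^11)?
440 x^{9}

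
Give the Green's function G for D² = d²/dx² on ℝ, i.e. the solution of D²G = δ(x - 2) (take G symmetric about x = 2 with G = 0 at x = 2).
\frac{|x - 2|}{2}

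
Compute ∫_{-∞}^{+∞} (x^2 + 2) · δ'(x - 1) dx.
-2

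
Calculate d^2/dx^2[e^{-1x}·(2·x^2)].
2 \left(x^{2} - 4 x + 2\right) e^{- x}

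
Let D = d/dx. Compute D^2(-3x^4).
- 36 x^{2}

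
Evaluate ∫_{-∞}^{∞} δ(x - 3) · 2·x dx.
6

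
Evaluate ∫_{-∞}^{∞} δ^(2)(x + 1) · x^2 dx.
2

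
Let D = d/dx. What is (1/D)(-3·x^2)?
- x^{3}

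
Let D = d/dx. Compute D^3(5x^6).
600 x^{3}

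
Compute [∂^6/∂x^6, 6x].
36\frac{d^{5}}{dx^{5}}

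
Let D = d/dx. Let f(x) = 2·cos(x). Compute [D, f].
- 2 \sin{\left(x \right)}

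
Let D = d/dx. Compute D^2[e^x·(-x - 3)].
\left(- x - 5\right) e^{x}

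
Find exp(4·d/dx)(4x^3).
4 x^{3} + 48 x^{2} + 192 x + 256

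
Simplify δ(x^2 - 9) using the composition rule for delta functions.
\frac{\delta(x + 3) + \delta(x - 3)}{6}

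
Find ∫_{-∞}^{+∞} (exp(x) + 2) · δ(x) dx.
3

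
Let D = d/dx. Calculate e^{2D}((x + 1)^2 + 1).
x^{2} + 6 x + 10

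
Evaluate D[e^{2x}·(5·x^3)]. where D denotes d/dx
x^{2} \left(10 x + 15\right) e^{2 x}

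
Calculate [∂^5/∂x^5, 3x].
15\frac{d^{4}}{dx^{4}}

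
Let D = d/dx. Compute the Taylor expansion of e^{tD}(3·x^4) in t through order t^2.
3 x^{2} \left(6 t^{2} + 4 t x + x^{2}\right)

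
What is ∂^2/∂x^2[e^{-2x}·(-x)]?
4 \left(1 - x\right) e^{- 2 x}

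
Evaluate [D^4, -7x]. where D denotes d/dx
-28D^{3}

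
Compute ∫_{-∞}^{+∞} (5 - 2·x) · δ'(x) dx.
2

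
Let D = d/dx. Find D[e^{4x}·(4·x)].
\left(16 x + 4\right) e^{4 x}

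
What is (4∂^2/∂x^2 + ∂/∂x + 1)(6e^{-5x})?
576 e^{- 5 x}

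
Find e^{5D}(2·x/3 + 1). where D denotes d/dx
\frac{2 x}{3} + \frac{13}{3}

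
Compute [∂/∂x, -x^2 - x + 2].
- 2 x - 1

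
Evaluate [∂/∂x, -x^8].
- 8 x^{7}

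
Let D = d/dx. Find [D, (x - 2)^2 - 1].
2 x - 4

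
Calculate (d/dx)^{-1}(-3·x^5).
- \frac{x^{6}}{2}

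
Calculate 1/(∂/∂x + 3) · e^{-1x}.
\frac{e^{- x}}{2}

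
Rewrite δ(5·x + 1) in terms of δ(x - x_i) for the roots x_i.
\frac{\delta(x + 1/5)}{5}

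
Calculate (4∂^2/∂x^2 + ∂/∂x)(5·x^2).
10 x + 40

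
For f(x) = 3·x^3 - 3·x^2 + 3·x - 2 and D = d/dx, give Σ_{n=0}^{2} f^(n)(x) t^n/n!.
t^{2} \left(9 x - 3\right) + 3 t \left(3 x^{2} - 2 x + 1\right) + 3 x^{3} - 3 x^{2} + 3 x - 2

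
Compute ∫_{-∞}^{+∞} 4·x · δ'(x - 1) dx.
-4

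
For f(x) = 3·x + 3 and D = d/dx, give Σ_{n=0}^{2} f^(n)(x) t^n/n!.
3 t + 3 x + 3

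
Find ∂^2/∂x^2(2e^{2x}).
8 e^{2 x}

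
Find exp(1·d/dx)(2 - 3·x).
- 3 x - 1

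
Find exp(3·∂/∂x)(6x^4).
6 x^{4} + 72 x^{3} + 324 x^{2} + 648 x + 486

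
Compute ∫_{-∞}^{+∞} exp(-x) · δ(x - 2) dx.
e^{-2}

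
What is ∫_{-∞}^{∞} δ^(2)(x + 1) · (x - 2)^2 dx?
2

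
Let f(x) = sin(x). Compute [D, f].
\cos{\left(x \right)}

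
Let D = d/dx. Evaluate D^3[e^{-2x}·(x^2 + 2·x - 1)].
4 \left(- 2 x^{2} + 2 x + 5\right) e^{- 2 x}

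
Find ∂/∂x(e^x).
e^{x}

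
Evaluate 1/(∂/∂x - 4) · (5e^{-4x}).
- \frac{5 e^{- 4 x}}{8}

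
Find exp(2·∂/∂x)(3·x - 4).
3 x + 2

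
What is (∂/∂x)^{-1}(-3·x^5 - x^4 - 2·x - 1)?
- \frac{x^{6}}{2} - \frac{x^{5}}{5} - x^{2} - x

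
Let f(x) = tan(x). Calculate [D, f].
\frac{1}{\cos^{2}{\left(x \right)}}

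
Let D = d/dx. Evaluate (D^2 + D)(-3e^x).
- 6 e^{x}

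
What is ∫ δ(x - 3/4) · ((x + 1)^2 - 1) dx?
\frac{33}{16}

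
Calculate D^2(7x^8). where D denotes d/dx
392 x^{6}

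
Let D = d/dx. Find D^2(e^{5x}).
25 e^{5 x}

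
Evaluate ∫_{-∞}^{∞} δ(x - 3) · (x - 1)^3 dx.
8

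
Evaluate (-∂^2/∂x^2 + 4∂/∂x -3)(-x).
3 x - 4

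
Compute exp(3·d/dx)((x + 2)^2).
x^{2} + 10 x + 25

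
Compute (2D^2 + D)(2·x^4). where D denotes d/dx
8 x^{2} \left(x + 6\right)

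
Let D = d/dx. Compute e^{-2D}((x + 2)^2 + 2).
x^{2} + 2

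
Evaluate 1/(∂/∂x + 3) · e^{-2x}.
e^{- 2 x}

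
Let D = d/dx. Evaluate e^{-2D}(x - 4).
x - 6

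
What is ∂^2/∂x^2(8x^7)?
336 x^{5}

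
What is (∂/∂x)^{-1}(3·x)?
\frac{3 x^{2}}{2}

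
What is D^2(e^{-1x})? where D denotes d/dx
e^{- x}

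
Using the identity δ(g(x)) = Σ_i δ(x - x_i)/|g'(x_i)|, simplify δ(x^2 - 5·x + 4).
\frac{\delta(x - 4) + \delta(x - 1)}{3}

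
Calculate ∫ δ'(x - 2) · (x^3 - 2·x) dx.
-10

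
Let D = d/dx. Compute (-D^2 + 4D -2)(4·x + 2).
12 - 8 x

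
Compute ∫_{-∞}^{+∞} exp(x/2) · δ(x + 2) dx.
e^{-1}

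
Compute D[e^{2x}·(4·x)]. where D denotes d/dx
\left(8 x + 4\right) e^{2 x}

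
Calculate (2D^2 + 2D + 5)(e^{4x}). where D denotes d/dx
45 e^{4 x}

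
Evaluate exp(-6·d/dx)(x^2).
x^{2} - 12 x + 36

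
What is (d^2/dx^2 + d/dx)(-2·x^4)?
8 x^{2} \left(- x - 3\right)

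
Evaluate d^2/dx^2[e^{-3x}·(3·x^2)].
3 \left(9 x^{2} - 12 x + 2\right) e^{- 3 x}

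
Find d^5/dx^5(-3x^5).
-360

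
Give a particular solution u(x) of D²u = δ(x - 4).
\frac{|x - 4|}{2}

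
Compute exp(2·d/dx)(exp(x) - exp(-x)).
2 \sinh{\left(x + 2 \right)}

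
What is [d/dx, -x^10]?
- 10 x^{9}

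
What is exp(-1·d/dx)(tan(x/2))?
\tan{\left(\frac{x}{2} - \frac{1}{2} \right)}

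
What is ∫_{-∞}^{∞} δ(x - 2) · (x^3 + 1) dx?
9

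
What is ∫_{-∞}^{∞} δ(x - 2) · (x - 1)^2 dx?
1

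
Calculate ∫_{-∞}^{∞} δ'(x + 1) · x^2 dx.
2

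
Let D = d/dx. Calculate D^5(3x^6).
2160 x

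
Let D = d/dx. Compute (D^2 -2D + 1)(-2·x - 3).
1 - 2 x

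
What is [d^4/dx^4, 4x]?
16\frac{d^{3}}{dx^{3}}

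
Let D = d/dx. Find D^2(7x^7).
294 x^{5}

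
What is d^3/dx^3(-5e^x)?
- 5 e^{x}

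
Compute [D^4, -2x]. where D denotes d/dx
-8D^{3}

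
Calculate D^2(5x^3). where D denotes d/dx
30 x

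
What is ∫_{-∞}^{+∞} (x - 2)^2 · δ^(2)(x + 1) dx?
2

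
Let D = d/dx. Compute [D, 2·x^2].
4 x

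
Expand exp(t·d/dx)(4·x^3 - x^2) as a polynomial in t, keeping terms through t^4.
4 t^{3} + t^{2} \left(12 x - 1\right) + 2 t x \left(6 x - 1\right) + 4 x^{3} - x^{2}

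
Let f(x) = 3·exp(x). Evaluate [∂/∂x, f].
3 e^{x}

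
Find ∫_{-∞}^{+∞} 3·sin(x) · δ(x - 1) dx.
3 \sin{\left(1 \right)}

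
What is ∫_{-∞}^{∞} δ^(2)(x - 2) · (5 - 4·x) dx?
0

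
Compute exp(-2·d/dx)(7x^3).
7 x^{3} - 42 x^{2} + 84 x - 56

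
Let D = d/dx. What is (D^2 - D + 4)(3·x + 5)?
12 x + 17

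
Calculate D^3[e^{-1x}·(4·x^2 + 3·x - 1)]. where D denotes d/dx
\left(- 4 x^{2} + 21 x - 14\right) e^{- x}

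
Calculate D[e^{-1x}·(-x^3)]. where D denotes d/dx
x^{2} \left(x - 3\right) e^{- x}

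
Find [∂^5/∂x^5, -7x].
-35\frac{d^{4}}{dx^{4}}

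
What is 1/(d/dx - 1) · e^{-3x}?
- \frac{e^{- 3 x}}{4}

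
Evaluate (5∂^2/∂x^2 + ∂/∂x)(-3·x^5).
15 x^{3} \left(- x - 20\right)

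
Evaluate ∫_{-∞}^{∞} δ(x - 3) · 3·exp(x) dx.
3 e^{3}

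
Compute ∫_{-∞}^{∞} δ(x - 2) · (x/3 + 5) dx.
\frac{17}{3}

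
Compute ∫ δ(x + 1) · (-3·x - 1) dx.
2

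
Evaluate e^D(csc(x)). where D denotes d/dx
\csc{\left(x + 1 \right)}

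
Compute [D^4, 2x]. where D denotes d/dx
8D^{3}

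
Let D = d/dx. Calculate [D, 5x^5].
25 x^{4}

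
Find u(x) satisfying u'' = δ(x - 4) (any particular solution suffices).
\frac{|x - 4|}{2}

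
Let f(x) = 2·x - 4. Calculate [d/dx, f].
2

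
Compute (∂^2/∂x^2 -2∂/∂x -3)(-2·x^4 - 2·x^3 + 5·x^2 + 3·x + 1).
6 x^{4} + 22 x^{3} - 27 x^{2} - 41 x + 1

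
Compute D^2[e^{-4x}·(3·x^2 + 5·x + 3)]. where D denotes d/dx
2 \left(24 x^{2} + 16 x + 7\right) e^{- 4 x}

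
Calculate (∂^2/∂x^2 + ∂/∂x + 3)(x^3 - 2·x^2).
3 x^{3} - 3 x^{2} + 2 x - 4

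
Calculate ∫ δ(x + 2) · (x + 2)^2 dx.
0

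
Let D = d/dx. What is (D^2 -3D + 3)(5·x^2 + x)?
15 x^{2} - 27 x + 7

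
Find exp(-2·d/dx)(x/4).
\frac{x}{4} - \frac{1}{2}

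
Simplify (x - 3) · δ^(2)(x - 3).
-2\delta'(x - 3)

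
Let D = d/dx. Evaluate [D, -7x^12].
- 84 x^{11}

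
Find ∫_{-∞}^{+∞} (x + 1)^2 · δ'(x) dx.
-2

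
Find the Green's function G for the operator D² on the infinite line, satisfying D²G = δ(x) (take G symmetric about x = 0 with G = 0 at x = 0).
\frac{|x|}{2}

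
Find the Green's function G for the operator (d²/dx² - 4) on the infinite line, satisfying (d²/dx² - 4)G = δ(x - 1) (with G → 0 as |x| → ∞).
-\frac{e^{-2|x - 1|}}{4}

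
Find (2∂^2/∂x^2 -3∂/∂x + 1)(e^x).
0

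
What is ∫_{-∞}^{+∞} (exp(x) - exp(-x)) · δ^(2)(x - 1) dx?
2 \sinh{\left(1 \right)}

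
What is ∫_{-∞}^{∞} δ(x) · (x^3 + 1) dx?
1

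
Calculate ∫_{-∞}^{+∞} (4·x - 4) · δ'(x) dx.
-4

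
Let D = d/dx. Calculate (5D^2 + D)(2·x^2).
4 x + 20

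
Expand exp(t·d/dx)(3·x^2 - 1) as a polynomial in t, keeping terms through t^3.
3 t^{2} + 6 t x + 3 x^{2} - 1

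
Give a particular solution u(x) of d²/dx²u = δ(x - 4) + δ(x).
\frac{|x - 4|}{2} + \frac{|x|}{2}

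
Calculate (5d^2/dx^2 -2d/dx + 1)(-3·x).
6 - 3 x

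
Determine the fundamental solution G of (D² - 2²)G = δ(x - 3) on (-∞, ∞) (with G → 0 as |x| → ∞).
-\frac{e^{-2|x - 3|}}{4}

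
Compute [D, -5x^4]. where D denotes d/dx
- 20 x^{3}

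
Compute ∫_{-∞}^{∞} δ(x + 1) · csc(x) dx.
- \csc{\left(1 \right)}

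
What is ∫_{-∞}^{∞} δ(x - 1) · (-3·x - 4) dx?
-7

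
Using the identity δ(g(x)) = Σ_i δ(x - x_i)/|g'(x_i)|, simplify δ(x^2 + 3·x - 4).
\frac{\delta(x - 1) + \delta(x + 4)}{5}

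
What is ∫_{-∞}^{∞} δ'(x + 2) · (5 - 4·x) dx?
4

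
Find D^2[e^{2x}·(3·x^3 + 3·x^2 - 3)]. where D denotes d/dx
\left(12 x^{3} + 48 x^{2} + 42 x - 6\right) e^{2 x}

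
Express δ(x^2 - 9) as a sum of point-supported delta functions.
\frac{\delta(x - 3) + \delta(x + 3)}{6}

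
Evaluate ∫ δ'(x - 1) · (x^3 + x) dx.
-4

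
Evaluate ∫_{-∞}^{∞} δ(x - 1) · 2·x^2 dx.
2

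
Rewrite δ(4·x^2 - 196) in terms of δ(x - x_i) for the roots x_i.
\frac{\delta(x - 7) + \delta(x + 7)}{56}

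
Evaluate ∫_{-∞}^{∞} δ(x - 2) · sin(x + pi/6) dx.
\sin{\left(\frac{\pi}{6} + 2 \right)}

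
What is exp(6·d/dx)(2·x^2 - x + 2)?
2 x^{2} + 23 x + 68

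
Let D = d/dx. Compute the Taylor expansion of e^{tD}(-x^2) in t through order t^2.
- t^{2} - 2 t x - x^{2}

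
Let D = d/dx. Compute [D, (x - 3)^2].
2 x - 6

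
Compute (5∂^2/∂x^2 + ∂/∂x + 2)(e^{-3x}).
44 e^{- 3 x}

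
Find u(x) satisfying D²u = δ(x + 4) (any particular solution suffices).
\frac{|x + 4|}{2}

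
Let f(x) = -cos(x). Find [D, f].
\sin{\left(x \right)}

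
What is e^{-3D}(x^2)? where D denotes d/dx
x^{2} - 6 x + 9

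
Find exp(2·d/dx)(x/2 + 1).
\frac{x}{2} + 2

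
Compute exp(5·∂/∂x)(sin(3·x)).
\sin{\left(3 x + 15 \right)}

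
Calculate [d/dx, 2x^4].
8 x^{3}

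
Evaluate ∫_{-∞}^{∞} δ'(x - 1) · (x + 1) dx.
-1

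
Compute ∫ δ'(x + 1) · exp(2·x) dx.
- \frac{2}{e^{2}}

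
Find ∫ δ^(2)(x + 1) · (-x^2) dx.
-2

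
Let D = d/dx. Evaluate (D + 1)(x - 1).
x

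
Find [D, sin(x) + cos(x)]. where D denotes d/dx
- \sin{\left(x \right)} + \cos{\left(x \right)}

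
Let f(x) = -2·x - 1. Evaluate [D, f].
-2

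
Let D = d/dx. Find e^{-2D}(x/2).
\frac{x}{2} - 1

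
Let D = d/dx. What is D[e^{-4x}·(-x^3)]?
x^{2} \left(4 x - 3\right) e^{- 4 x}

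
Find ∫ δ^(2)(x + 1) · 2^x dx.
\frac{\log{\left(2 \right)}^{2}}{2}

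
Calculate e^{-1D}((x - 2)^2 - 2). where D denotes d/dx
x^{2} - 6 x + 7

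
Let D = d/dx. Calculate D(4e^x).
4 e^{x}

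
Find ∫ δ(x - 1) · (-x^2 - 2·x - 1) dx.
-4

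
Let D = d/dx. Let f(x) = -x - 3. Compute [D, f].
-1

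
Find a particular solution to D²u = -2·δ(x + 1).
-|x + 1|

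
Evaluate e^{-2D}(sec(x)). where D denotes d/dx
\sec{\left(x - 2 \right)}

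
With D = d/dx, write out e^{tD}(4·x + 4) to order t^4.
4 t + 4 x + 4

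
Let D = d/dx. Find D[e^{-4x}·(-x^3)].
x^{2} \left(4 x - 3\right) e^{- 4 x}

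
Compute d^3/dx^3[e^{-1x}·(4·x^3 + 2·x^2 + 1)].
\left(- 4 x^{3} + 34 x^{2} - 60 x + 11\right) e^{- x}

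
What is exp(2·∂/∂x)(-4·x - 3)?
- 4 x - 11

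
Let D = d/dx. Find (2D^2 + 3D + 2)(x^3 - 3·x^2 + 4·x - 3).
2 x^{3} + 3 x^{2} + 2 x - 6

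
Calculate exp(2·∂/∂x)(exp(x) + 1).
e^{x + 2} + 1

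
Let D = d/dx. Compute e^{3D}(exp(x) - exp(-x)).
2 \sinh{\left(x + 3 \right)}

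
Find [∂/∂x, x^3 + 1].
3 x^{2}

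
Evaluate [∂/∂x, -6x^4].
- 24 x^{3}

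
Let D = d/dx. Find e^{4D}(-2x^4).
- 2 x^{4} - 32 x^{3} - 192 x^{2} - 512 x - 512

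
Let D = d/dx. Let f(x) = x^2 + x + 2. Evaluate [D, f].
2 x + 1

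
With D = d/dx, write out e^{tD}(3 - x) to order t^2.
- t - x + 3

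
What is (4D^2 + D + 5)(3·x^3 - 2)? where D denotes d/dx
15 x^{3} + 9 x^{2} + 72 x - 10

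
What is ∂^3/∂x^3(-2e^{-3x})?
54 e^{- 3 x}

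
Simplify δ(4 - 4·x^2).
\frac{\delta(x - 1) + \delta(x + 1)}{8}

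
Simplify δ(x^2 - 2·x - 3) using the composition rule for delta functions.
\frac{\delta(x - 3) + \delta(x + 1)}{4}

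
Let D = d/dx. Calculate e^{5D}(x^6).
x^{6} + 30 x^{5} + 375 x^{4} + 2500 x^{3} + 9375 x^{2} + 18750 x + 15625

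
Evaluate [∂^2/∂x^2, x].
2\frac{d}{dx}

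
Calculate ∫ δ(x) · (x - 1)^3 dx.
-1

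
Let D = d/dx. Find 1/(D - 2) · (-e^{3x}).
- e^{3 x}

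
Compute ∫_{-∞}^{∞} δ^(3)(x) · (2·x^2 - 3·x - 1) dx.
0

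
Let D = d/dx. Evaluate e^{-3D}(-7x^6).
- 7 x^{6} + 126 x^{5} - 945 x^{4} + 3780 x^{3} - 8505 x^{2} + 10206 x - 5103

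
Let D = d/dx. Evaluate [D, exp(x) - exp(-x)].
2 \cosh{\left(x \right)}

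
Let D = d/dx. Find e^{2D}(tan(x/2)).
\tan{\left(\frac{x}{2} + 1 \right)}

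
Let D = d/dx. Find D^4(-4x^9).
- 12096 x^{5}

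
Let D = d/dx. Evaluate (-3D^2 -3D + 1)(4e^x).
- 20 e^{x}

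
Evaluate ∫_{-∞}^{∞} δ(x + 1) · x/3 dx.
- \frac{1}{3}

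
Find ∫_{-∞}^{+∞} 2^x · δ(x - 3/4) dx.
2^{\frac{3}{4}}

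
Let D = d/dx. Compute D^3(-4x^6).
- 480 x^{3}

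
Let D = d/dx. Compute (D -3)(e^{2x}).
- e^{2 x}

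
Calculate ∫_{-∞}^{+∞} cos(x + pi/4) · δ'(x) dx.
\frac{\sqrt{2}}{2}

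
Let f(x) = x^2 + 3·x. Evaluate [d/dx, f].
2 x + 3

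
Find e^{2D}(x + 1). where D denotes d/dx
x + 3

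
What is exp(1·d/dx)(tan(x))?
\tan{\left(x + 1 \right)}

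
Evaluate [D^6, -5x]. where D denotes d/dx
-30D^{5}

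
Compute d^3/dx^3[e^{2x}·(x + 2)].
\left(8 x + 28\right) e^{2 x}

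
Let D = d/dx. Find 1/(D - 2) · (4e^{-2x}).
- e^{- 2 x}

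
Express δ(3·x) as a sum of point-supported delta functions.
\frac{\delta(x)}{3}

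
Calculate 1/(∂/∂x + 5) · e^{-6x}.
- e^{- 6 x}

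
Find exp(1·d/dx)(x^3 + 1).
x^{3} + 3 x^{2} + 3 x + 2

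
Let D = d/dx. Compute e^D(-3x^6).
- 3 x^{6} - 18 x^{5} - 45 x^{4} - 60 x^{3} - 45 x^{2} - 18 x - 3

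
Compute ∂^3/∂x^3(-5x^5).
- 300 x^{2}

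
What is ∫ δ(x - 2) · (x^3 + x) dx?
10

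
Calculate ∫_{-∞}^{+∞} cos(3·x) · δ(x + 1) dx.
\cos{\left(3 \right)}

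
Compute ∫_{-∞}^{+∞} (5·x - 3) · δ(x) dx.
-3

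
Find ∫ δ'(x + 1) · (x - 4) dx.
-1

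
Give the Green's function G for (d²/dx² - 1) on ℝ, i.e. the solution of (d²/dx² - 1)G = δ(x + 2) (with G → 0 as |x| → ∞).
-\frac{e^{-|x + 2|}}{2}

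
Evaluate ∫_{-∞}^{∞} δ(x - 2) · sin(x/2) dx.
\sin{\left(1 \right)}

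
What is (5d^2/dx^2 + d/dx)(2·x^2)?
4 x + 20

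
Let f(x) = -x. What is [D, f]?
-1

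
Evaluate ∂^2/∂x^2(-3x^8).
- 168 x^{6}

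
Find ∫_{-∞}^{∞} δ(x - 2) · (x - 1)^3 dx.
1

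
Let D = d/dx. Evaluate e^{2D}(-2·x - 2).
- 2 x - 6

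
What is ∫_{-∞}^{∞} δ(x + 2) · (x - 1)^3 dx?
-27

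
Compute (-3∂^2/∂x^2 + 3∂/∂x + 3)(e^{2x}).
- 3 e^{2 x}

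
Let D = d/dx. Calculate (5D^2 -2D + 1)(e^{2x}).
17 e^{2 x}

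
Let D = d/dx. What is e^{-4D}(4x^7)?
4 x^{7} - 112 x^{6} + 1344 x^{5} - 8960 x^{4} + 35840 x^{3} - 86016 x^{2} + 114688 x - 65536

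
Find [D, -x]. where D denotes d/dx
-1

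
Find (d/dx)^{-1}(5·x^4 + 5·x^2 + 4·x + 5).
x^{5} + \frac{5 x^{3}}{3} + 2 x^{2} + 5 x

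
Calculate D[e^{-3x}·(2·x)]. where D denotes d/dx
2 \left(1 - 3 x\right) e^{- 3 x}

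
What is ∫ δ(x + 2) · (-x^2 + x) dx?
-6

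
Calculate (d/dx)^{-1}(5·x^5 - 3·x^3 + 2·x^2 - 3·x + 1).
\frac{5 x^{6}}{6} - \frac{3 x^{4}}{4} + \frac{2 x^{3}}{3} - \frac{3 x^{2}}{2} + x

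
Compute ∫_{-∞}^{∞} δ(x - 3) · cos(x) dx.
\cos{\left(3 \right)}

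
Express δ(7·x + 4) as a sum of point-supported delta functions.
\frac{\delta(x + 4/7)}{7}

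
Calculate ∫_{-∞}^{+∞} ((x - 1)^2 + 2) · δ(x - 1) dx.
2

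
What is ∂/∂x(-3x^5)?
- 15 x^{4}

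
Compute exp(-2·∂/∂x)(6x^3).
6 x^{3} - 36 x^{2} + 72 x - 48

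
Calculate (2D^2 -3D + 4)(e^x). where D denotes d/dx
3 e^{x}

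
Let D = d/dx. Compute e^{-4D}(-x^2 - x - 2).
- x^{2} + 7 x - 14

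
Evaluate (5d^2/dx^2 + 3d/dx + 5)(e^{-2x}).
19 e^{- 2 x}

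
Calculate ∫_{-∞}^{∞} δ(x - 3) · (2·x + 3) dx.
9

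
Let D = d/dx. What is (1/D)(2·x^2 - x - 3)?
\frac{2 x^{3}}{3} - \frac{x^{2}}{2} - 3 x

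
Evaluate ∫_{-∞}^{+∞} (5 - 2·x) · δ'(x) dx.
2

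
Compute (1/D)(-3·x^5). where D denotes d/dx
- \frac{x^{6}}{2}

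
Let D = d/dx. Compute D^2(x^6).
30 x^{4}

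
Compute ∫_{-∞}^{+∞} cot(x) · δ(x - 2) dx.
\cot{\left(2 \right)}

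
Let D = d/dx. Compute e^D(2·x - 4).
2 x - 2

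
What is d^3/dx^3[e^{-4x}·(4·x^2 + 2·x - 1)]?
64 \left(- 4 x^{2} + 4 x + 1\right) e^{- 4 x}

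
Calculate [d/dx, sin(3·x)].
3 \cos{\left(3 x \right)}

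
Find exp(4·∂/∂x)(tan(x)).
\tan{\left(x + 4 \right)}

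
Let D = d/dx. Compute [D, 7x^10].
70 x^{9}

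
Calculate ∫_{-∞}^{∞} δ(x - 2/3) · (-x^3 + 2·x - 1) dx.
\frac{1}{27}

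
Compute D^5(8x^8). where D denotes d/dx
53760 x^{3}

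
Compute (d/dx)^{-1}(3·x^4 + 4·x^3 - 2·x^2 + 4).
\frac{3 x^{5}}{5} + x^{4} - \frac{2 x^{3}}{3} + 4 x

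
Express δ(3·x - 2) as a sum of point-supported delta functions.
\frac{\delta(x - 2/3)}{3}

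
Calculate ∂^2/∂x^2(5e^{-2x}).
20 e^{- 2 x}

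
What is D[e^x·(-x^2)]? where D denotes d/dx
x \left(- x - 2\right) e^{x}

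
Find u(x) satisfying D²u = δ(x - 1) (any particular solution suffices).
\frac{|x - 1|}{2}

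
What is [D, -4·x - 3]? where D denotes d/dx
-4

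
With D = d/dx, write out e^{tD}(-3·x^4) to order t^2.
3 x^{2} \left(- 6 t^{2} - 4 t x - x^{2}\right)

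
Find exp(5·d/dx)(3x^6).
3 x^{6} + 90 x^{5} + 1125 x^{4} + 7500 x^{3} + 28125 x^{2} + 56250 x + 46875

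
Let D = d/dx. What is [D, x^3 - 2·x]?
3 x^{2} - 2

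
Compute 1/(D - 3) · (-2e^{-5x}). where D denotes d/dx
\frac{e^{- 5 x}}{4}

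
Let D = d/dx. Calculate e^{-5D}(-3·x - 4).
11 - 3 x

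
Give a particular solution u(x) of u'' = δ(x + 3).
\frac{|x + 3|}{2}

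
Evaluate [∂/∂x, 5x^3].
15 x^{2}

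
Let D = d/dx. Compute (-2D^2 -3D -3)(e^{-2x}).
- 5 e^{- 2 x}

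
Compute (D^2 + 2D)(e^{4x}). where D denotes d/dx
24 e^{4 x}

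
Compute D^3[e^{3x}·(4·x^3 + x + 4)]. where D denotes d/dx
\left(108 x^{3} + 324 x^{2} + 243 x + 159\right) e^{3 x}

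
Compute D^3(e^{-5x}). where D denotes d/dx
- 125 e^{- 5 x}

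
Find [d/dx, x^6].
6 x^{5}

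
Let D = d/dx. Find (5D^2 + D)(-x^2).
- 2 x - 10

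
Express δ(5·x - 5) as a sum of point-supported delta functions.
\frac{\delta(x - 1)}{5}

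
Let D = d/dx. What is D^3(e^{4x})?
64 e^{4 x}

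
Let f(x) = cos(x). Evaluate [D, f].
- \sin{\left(x \right)}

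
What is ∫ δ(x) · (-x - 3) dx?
-3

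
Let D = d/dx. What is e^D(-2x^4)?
- 2 x^{4} - 8 x^{3} - 12 x^{2} - 8 x - 2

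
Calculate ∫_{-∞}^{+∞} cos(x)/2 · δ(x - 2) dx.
\frac{\cos{\left(2 \right)}}{2}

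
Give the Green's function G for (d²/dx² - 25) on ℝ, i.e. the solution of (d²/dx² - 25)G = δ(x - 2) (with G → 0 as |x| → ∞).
-\frac{e^{-5|x - 2|}}{10}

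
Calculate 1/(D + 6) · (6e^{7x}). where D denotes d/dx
\frac{6 e^{7 x}}{13}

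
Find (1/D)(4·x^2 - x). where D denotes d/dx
\frac{4 x^{3}}{3} - \frac{x^{2}}{2}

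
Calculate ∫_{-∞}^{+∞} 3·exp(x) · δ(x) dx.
3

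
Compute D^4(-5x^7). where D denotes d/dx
- 4200 x^{3}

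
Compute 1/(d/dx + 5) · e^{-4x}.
e^{- 4 x}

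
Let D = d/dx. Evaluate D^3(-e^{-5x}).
125 e^{- 5 x}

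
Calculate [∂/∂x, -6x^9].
- 54 x^{8}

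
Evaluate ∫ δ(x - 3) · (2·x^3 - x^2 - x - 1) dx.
41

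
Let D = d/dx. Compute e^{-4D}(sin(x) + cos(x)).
\sqrt{2} \cos{\left(- x + \frac{\pi}{4} + 4 \right)}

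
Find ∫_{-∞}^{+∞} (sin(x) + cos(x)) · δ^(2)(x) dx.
-1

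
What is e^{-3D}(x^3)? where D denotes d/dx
x^{3} - 9 x^{2} + 27 x - 27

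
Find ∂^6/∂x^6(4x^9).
241920 x^{3}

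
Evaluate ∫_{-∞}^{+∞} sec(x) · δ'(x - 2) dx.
- \tan{\left(2 \right)} \sec{\left(2 \right)}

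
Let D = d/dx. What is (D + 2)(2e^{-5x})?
- 6 e^{- 5 x}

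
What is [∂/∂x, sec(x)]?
\tan{\left(x \right)} \sec{\left(x \right)}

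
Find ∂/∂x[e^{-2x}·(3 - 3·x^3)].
3 \left(2 x^{3} - 3 x^{2} - 2\right) e^{- 2 x}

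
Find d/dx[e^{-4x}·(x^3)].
x^{2} \left(3 - 4 x\right) e^{- 4 x}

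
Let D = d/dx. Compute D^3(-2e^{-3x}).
54 e^{- 3 x}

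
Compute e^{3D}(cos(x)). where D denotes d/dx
\cos{\left(x + 3 \right)}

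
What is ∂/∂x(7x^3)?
21 x^{2}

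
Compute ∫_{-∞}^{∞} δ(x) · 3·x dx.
0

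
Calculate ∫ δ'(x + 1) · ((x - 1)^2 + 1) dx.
4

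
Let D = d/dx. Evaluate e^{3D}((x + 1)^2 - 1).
x^{2} + 8 x + 15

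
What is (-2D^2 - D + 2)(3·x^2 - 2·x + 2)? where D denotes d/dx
6 x^{2} - 10 x - 6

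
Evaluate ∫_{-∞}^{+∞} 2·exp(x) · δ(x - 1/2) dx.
2 e^{\frac{1}{2}}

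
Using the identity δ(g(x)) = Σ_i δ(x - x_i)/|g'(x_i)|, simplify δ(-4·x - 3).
\frac{\delta(x + 3/4)}{4}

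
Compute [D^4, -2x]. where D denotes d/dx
-8D^{3}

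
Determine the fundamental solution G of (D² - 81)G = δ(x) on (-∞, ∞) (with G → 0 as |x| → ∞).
-\frac{e^{-9|x|}}{18}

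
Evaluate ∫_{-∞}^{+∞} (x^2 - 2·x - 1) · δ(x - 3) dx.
2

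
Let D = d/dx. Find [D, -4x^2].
- 8 x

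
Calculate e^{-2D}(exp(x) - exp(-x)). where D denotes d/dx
- e^{2 - x} + e^{x - 2}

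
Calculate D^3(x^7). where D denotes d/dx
210 x^{4}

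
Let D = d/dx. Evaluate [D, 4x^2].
8 x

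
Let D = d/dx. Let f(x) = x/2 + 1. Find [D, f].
\frac{1}{2}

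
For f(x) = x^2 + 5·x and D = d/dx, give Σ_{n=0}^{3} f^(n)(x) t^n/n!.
t^{2} + t \left(2 x + 5\right) + x^{2} + 5 x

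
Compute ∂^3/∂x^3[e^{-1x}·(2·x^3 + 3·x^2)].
\left(- 2 x^{3} + 15 x^{2} - 18 x - 6\right) e^{- x}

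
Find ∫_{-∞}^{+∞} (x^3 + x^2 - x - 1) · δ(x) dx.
-1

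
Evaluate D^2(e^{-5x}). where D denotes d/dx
25 e^{- 5 x}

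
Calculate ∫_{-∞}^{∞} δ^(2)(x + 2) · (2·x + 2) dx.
0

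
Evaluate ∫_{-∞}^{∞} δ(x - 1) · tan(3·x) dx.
\tan{\left(3 \right)}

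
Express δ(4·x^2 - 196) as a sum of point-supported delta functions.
\frac{\delta(x - 7) + \delta(x + 7)}{56}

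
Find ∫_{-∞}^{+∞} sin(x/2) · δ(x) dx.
0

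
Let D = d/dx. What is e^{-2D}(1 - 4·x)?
9 - 4 x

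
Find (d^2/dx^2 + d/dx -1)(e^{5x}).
29 e^{5 x}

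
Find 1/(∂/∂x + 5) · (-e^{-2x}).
- \frac{e^{- 2 x}}{3}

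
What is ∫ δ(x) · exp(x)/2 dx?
\frac{1}{2}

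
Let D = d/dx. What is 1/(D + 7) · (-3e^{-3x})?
- \frac{3 e^{- 3 x}}{4}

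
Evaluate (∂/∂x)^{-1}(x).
\frac{x^{2}}{2}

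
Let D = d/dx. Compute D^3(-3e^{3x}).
- 81 e^{3 x}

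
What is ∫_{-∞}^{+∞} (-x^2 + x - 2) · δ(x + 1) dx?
-4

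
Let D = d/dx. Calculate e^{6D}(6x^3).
6 x^{3} + 108 x^{2} + 648 x + 1296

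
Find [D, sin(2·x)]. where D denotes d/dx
2 \cos{\left(2 x \right)}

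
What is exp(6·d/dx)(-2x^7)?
- 2 x^{7} - 84 x^{6} - 1512 x^{5} - 15120 x^{4} - 90720 x^{3} - 326592 x^{2} - 653184 x - 559872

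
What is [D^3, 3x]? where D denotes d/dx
9D^{2}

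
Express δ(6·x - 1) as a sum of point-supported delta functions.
\frac{\delta(x - 1/6)}{6}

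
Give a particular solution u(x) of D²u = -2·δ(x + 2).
-|x + 2|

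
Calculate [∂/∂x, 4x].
4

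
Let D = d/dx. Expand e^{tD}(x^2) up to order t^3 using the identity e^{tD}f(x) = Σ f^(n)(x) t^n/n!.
t^{2} + 2 t x + x^{2}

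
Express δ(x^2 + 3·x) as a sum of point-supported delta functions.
\frac{\delta(x + 3) + \delta(x)}{3}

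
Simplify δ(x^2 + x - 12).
\frac{\delta(x + 4) + \delta(x - 3)}{7}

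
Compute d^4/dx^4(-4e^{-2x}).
- 64 e^{- 2 x}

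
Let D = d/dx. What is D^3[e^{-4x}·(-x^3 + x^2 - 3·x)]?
2 \left(32 x^{3} - 104 x^{2} + 180 x - 87\right) e^{- 4 x}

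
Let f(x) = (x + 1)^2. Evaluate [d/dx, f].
2 x + 2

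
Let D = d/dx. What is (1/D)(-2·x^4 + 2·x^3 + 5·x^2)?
- \frac{2 x^{5}}{5} + \frac{x^{4}}{2} + \frac{5 x^{3}}{3}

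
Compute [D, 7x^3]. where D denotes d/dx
21 x^{2}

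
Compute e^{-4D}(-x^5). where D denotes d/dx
- x^{5} + 20 x^{4} - 160 x^{3} + 640 x^{2} - 1280 x + 1024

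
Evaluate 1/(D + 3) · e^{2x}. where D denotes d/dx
\frac{e^{2 x}}{5}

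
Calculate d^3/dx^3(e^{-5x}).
- 125 e^{- 5 x}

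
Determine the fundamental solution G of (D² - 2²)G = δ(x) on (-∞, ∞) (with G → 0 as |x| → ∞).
-\frac{e^{-2|x|}}{4}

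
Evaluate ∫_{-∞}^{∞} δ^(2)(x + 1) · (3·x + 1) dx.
0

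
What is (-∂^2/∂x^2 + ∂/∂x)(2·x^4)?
8 x^{2} \left(x - 3\right)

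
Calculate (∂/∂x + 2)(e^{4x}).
6 e^{4 x}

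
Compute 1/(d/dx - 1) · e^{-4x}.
- \frac{e^{- 4 x}}{5}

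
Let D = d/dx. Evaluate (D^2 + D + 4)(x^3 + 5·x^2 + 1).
4 x^{3} + 23 x^{2} + 16 x + 14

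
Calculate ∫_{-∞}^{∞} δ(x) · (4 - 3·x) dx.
4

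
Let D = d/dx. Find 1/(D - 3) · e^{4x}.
e^{4 x}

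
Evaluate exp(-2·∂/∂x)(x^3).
x^{3} - 6 x^{2} + 12 x - 8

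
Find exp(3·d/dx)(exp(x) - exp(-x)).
2 \sinh{\left(x + 3 \right)}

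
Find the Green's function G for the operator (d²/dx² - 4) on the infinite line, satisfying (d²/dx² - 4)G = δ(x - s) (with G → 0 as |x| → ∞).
-\frac{e^{-2|x-s|}}{4}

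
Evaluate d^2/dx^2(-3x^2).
-6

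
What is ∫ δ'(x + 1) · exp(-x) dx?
e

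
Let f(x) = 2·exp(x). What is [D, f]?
2 e^{x}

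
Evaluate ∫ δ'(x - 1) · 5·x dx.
-5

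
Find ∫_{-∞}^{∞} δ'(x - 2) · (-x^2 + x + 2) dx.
3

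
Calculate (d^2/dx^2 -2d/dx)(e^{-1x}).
3 e^{- x}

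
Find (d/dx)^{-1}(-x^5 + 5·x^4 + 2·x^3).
- \frac{x^{6}}{6} + x^{5} + \frac{x^{4}}{2}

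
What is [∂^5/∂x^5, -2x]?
-10\frac{d^{4}}{dx^{4}}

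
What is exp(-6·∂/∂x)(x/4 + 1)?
\frac{x}{4} - \frac{1}{2}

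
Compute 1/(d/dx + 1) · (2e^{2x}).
\frac{2 e^{2 x}}{3}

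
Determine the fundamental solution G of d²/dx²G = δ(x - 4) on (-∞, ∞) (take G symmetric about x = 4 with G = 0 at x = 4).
\frac{|x - 4|}{2}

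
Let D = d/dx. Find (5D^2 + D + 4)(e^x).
10 e^{x}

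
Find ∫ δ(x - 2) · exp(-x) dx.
e^{-2}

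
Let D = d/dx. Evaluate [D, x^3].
3 x^{2}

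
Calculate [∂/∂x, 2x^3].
6 x^{2}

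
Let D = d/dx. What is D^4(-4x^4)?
-96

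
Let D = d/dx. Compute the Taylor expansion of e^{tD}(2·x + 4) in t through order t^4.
2 t + 2 x + 4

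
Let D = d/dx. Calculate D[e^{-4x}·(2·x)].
2 \left(1 - 4 x\right) e^{- 4 x}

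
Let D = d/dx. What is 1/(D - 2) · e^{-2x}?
- \frac{e^{- 2 x}}{4}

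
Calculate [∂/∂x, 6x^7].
42 x^{6}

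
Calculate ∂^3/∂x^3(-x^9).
- 504 x^{6}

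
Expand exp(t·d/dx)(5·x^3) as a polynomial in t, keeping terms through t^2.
5 x \left(3 t^{2} + 3 t x + x^{2}\right)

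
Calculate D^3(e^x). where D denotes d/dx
e^{x}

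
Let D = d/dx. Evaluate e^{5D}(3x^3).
3 x^{3} + 45 x^{2} + 225 x + 375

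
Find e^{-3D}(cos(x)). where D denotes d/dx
\cos{\left(x - 3 \right)}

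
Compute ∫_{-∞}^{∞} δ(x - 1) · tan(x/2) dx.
\tan{\left(\frac{1}{2} \right)}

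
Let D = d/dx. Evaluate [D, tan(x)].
\frac{1}{\cos^{2}{\left(x \right)}}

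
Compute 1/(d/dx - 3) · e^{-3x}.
- \frac{e^{- 3 x}}{6}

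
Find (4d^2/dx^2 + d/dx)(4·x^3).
12 x \left(x + 8\right)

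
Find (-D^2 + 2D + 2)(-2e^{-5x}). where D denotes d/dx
66 e^{- 5 x}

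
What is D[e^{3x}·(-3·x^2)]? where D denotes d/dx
3 x \left(- 3 x - 2\right) e^{3 x}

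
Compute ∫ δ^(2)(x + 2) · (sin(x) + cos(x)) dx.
- \cos{\left(2 \right)} + \sin{\left(2 \right)}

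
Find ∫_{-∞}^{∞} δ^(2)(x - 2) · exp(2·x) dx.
4 e^{4}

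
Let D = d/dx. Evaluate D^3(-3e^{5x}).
- 375 e^{5 x}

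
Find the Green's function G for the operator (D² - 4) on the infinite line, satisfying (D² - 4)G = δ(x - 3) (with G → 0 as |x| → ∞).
-\frac{e^{-2|x - 3|}}{4}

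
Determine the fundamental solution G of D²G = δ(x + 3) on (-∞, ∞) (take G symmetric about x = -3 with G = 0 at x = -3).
\frac{|x + 3|}{2}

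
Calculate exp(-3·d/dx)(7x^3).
7 x^{3} - 63 x^{2} + 189 x - 189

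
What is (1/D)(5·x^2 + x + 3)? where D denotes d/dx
\frac{5 x^{3}}{3} + \frac{x^{2}}{2} + 3 x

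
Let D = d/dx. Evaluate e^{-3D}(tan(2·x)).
\tan{\left(2 x - 6 \right)}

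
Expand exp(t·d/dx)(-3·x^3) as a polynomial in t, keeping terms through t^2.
3 x \left(- 3 t^{2} - 3 t x - x^{2}\right)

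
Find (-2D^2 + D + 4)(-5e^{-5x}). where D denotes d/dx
255 e^{- 5 x}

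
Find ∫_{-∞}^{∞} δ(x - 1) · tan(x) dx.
\tan{\left(1 \right)}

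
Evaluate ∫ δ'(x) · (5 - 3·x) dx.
3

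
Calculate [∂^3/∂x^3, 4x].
12\frac{d^{2}}{dx^{2}}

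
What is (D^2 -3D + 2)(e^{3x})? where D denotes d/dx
2 e^{3 x}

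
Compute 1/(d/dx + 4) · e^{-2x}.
\frac{e^{- 2 x}}{2}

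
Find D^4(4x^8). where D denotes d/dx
6720 x^{4}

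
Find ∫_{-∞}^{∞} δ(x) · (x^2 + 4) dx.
4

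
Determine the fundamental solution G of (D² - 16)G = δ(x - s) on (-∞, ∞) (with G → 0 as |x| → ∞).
-\frac{e^{-4|x-s|}}{8}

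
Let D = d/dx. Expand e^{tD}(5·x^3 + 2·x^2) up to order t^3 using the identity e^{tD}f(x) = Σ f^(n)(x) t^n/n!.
5 t^{3} + t^{2} \left(15 x + 2\right) + t x \left(15 x + 4\right) + 5 x^{3} + 2 x^{2}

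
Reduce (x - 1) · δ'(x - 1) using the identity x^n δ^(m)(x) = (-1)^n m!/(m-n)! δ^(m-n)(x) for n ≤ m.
-\delta(x - 1)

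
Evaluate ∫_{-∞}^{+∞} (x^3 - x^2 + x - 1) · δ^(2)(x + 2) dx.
-14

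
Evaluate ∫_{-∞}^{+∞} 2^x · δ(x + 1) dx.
\frac{1}{2}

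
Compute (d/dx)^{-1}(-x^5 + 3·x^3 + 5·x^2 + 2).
- \frac{x^{6}}{6} + \frac{3 x^{4}}{4} + \frac{5 x^{3}}{3} + 2 x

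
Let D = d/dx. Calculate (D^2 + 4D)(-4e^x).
- 20 e^{x}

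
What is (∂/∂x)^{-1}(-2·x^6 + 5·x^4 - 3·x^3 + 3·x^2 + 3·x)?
- \frac{2 x^{7}}{7} + x^{5} - \frac{3 x^{4}}{4} + x^{3} + \frac{3 x^{2}}{2}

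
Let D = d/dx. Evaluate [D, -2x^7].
- 14 x^{6}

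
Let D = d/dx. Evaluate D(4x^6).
24 x^{5}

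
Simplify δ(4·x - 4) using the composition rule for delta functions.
\frac{\delta(x - 1)}{4}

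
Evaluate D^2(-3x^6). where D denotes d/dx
- 90 x^{4}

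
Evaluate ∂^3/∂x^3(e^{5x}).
125 e^{5 x}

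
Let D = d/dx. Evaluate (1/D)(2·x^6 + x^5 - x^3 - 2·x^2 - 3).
\frac{2 x^{7}}{7} + \frac{x^{6}}{6} - \frac{x^{4}}{4} - \frac{2 x^{3}}{3} - 3 x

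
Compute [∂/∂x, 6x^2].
12 x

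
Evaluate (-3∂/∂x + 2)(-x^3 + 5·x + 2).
- 2 x^{3} + 9 x^{2} + 10 x - 11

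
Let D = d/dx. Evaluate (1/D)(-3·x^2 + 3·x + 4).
- x^{3} + \frac{3 x^{2}}{2} + 4 x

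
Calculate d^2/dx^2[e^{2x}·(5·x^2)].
\left(20 x^{2} + 40 x + 10\right) e^{2 x}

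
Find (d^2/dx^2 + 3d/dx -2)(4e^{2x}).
32 e^{2 x}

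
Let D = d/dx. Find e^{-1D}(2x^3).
2 x^{3} - 6 x^{2} + 6 x - 2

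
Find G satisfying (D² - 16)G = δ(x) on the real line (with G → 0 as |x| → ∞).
-\frac{e^{-4|x|}}{8}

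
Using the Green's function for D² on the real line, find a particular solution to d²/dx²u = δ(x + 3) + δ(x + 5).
\frac{|x + 3|}{2} + \frac{|x + 5|}{2}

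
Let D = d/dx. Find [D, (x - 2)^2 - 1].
2 x - 4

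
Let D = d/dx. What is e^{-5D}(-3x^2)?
- 3 x^{2} + 30 x - 75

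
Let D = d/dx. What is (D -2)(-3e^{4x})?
- 6 e^{4 x}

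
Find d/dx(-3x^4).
- 12 x^{3}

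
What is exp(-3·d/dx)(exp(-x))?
e^{3 - x}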